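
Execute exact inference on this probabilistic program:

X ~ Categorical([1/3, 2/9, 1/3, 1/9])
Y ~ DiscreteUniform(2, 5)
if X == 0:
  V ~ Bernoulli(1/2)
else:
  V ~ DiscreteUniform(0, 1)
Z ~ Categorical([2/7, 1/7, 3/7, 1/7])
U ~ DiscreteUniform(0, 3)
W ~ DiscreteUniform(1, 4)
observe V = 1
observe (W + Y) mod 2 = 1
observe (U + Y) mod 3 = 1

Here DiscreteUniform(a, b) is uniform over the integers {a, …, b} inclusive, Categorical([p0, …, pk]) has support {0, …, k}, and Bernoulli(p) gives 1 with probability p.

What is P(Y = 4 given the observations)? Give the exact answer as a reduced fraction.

P(Y = 4 | obs) = 2/5

Enumerate traces; 160 have nonzero weight after conditioning:
  (X=0, Y=2, V=1, Z=0, U=2, W=1) weight 1/1344
  (X=0, Y=2, V=1, Z=0, U=2, W=3) weight 1/1344
  (X=0, Y=2, V=1, Z=1, U=2, W=1) weight 1/2688
  (X=0, Y=2, V=1, Z=1, U=2, W=3) weight 1/2688
  (X=0, Y=2, V=1, Z=2, U=2, W=1) weight 1/896
  (X=0, Y=2, V=1, Z=2, U=2, W=3) weight 1/896
  (X=0, Y=2, V=1, Z=3, U=2, W=1) weight 1/2688
  (X=0, Y=2, V=1, Z=3, U=2, W=3) weight 1/2688
  (X=0, Y=3, V=1, Z=0, U=1, W=2) weight 1/1344
  (X=0, Y=4, V=1, Z=0, U=0, W=1) weight 1/1344
  … 150 more
Group by Y:
  weight(Y=2) = 1/64
  weight(Y=3) = 1/64
  weight(Y=4) = 1/32
  weight(Y=5) = 1/64
Total weight = 1/64 + 1/64 + 1/32 + 1/64 = 5/64
P(Y=2 | obs) = 1/64 / 5/64 = 1/5
P(Y=3 | obs) = 1/64 / 5/64 = 1/5
P(Y=4 | obs) = 1/32 / 5/64 = 2/5
P(Y=5 | obs) = 1/64 / 5/64 = 1/5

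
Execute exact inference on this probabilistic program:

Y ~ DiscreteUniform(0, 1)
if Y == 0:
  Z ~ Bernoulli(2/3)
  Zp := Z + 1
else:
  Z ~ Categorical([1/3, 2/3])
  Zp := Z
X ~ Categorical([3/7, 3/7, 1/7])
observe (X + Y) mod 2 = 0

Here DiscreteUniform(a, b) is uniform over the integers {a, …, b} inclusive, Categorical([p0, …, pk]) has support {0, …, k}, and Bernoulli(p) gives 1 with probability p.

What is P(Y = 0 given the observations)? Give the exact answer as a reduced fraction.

P(Y = 0 | obs) = 4/7

Enumerate traces; 6 have nonzero weight after conditioning:
  (Y=0, Z=0, X=0) weight 1/14
  (Y=0, Z=0, X=2) weight 1/42
  (Y=0, Z=1, X=0) weight 1/7
  (Y=0, Z=1, X=2) weight 1/21
  (Y=1, Z=0, X=1) weight 1/14
  (Y=1, Z=1, X=1) weight 1/7
Group by Y:
  weight(Y=0) = 2/7
  weight(Y=1) = 3/14
Total weight = 2/7 + 3/14 = 1/2
P(Y=0 | obs) = 2/7 / 1/2 = 4/7
P(Y=1 | obs) = 3/14 / 1/2 = 3/7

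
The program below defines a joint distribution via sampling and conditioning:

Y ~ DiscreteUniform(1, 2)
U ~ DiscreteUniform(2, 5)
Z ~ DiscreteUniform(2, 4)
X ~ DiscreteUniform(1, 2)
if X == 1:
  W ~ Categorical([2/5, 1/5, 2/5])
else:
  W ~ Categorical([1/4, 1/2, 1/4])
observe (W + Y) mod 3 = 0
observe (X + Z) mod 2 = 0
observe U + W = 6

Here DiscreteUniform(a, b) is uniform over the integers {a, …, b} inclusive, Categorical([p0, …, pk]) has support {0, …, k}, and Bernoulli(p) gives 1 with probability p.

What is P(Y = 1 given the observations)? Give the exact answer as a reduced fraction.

P(Y = 1 | obs) = 3/7

Enumerate traces; 6 have nonzero weight after conditioning:
  (Y=1, U=4, Z=2, X=2, W=2) weight 1/192
  (Y=1, U=4, Z=3, X=1, W=2) weight 1/120
  (Y=1, U=4, Z=4, X=2, W=2) weight 1/192
  (Y=2, U=5, Z=2, X=2, W=1) weight 1/96
  (Y=2, U=5, Z=3, X=1, W=1) weight 1/240
  (Y=2, U=5, Z=4, X=2, W=1) weight 1/96
Group by Y:
  weight(Y=1) = 3/160
  weight(Y=2) = 1/40
Total weight = 3/160 + 1/40 = 7/160
P(Y=1 | obs) = 3/160 / 7/160 = 3/7
P(Y=2 | obs) = 1/40 / 7/160 = 4/7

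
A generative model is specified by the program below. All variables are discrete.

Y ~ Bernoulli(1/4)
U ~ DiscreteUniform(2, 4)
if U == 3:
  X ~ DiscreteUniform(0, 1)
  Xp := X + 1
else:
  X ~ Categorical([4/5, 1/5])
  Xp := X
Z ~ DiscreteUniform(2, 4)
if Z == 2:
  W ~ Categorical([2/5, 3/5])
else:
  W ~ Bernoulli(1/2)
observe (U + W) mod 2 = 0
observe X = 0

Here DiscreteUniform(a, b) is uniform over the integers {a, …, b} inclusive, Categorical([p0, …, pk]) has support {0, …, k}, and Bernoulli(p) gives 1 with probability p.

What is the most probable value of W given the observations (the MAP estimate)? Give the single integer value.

argmax_v P(W = v | obs) = 0

Enumerate traces; 18 have nonzero weight after conditioning:
  (Y=0, U=2, X=0, Z=2, W=0) weight 2/75
  (Y=0, U=2, X=0, Z=3, W=0) weight 1/30
  (Y=0, U=2, X=0, Z=4, W=0) weight 1/30
  (Y=0, U=3, X=0, Z=2, W=1) weight 1/40
  (Y=0, U=3, X=0, Z=3, W=1) weight 1/48
  (Y=0, U=3, X=0, Z=4, W=1) weight 1/48
  (Y=0, U=4, X=0, Z=2, W=0) weight 2/75
  (Y=0, U=4, X=0, Z=3, W=0) weight 1/30
  … 10 more
Group by W:
  weight(W=0) = 56/225
  weight(W=1) = 4/45
Total weight = 56/225 + 4/45 = 76/225
P(W=0 | obs) = 56/225 / 76/225 = 14/19
P(W=1 | obs) = 4/45 / 76/225 = 5/19
argmax = 0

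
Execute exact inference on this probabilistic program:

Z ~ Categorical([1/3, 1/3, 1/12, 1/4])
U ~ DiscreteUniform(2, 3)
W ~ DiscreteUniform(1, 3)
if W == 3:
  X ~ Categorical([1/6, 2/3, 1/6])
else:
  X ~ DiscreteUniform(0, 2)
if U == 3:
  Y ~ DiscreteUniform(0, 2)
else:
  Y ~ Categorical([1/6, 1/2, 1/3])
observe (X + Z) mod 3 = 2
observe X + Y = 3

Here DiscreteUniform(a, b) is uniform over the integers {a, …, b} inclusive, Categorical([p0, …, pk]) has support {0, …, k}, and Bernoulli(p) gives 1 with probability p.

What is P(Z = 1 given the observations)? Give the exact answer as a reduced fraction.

Enumerate traces; 18 have nonzero weight after conditioning:
  (Z=0, U=2, W=1, X=2, Y=1) weight 1/108
  (Z=0, U=2, W=2, X=2, Y=1) weight 1/108
  (Z=0, U=2, W=3, X=2, Y=1) weight 1/216
  (Z=0, U=3, W=1, X=2, Y=1) weight 1/162
  (Z=0, U=3, W=2, X=2, Y=1) weight 1/162
  (Z=0, U=3, W=3, X=2, Y=1) weight 1/324
  (Z=1, U=2, W=1, X=1, Y=2) weight 1/162
  (Z=1, U=2, W=2, X=1, Y=2) weight 1/162
  (Z=3, U=2, W=1, X=2, Y=1) weight 1/144
  … 9 more
Group by Z:
  weight(Z=0) = 25/648
  weight(Z=1) = 4/81
  weight(Z=3) = 25/864
Total weight = 25/648 + 4/81 + 25/864 = 101/864
P(Z=0 | obs) = 25/648 / 101/864 = 100/303
P(Z=1 | obs) = 4/81 / 101/864 = 128/303
P(Z=3 | obs) = 25/864 / 101/864 = 25/101

P(Z = 1 | obs) = 128/303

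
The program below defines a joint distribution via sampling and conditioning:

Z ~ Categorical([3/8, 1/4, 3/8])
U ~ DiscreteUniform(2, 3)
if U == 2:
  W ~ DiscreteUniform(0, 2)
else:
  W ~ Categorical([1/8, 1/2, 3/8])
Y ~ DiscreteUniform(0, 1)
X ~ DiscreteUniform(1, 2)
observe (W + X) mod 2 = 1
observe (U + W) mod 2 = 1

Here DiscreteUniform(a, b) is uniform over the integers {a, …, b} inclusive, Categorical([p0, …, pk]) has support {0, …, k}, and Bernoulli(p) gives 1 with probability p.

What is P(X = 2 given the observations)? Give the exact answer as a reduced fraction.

Enumerate traces; 18 have nonzero weight after conditioning:
  (Z=0, U=2, W=1, Y=0, X=2) weight 1/64
  (Z=0, U=2, W=1, Y=1, X=2) weight 1/64
  (Z=0, U=3, W=0, Y=0, X=1) weight 3/512
  (Z=0, U=3, W=0, Y=1, X=1) weight 3/512
  (Z=0, U=3, W=2, Y=0, X=1) weight 9/512
  (Z=0, U=3, W=2, Y=1, X=1) weight 9/512
  (Z=1, U=2, W=1, Y=0, X=2) weight 1/96
  (Z=1, U=2, W=1, Y=1, X=2) weight 1/96
  … 10 more
Group by X:
  weight(X=1) = 1/8
  weight(X=2) = 1/12
Total weight = 1/8 + 1/12 = 5/24
P(X=1 | obs) = 1/8 / 5/24 = 3/5
P(X=2 | obs) = 1/12 / 5/24 = 2/5

P(X = 2 | obs) = 2/5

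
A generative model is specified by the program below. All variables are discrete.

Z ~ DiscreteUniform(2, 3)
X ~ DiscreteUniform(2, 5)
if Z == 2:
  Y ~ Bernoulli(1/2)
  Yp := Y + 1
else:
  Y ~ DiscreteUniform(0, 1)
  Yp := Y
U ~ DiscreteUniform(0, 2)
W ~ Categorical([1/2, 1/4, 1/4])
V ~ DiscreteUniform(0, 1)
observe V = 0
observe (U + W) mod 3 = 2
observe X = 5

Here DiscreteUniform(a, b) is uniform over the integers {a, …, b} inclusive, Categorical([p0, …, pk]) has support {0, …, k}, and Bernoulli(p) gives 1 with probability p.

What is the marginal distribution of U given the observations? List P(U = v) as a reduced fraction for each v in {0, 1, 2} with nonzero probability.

Enumerate traces; 12 have nonzero weight after conditioning:
  (Z=2, X=5, Y=0, U=0, W=2, V=0) weight 1/384
  (Z=2, X=5, Y=0, U=1, W=1, V=0) weight 1/384
  (Z=2, X=5, Y=0, U=2, W=0, V=0) weight 1/192
  (Z=2, X=5, Y=1, U=0, W=2, V=0) weight 1/384
  (Z=2, X=5, Y=1, U=1, W=1, V=0) weight 1/384
  (Z=2, X=5, Y=1, U=2, W=0, V=0) weight 1/192
  (Z=3, X=5, Y=0, U=0, W=2, V=0) weight 1/384
  (Z=3, X=5, Y=0, U=1, W=1, V=0) weight 1/384
  … 4 more
Group by U:
  weight(U=0) = 1/96
  weight(U=1) = 1/96
  weight(U=2) = 1/48
Total weight = 1/96 + 1/96 + 1/48 = 1/24
P(U=0 | obs) = 1/96 / 1/24 = 1/4
P(U=1 | obs) = 1/96 / 1/24 = 1/4
P(U=2 | obs) = 1/48 / 1/24 = 1/2

P(U=0) = 1/4, P(U=1) = 1/4, P(U=2) = 1/2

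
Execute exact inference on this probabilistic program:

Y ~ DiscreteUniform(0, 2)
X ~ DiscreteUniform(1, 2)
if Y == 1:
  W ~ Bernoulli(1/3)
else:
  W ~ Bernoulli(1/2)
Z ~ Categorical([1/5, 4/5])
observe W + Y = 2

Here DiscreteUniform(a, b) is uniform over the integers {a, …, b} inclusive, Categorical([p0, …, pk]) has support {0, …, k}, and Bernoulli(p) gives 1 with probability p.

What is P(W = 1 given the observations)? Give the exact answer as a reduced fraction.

Enumerate traces; 8 have nonzero weight after conditioning:
  (Y=1, X=1, W=1, Z=0) weight 1/90
  (Y=1, X=1, W=1, Z=1) weight 2/45
  (Y=1, X=2, W=1, Z=0) weight 1/90
  (Y=1, X=2, W=1, Z=1) weight 2/45
  (Y=2, X=1, W=0, Z=0) weight 1/60
  (Y=2, X=1, W=0, Z=1) weight 1/15
  (Y=2, X=2, W=0, Z=0) weight 1/60
  (Y=2, X=2, W=0, Z=1) weight 1/15
Group by W:
  weight(W=0) = 1/6
  weight(W=1) = 1/9
Total weight = 1/6 + 1/9 = 5/18
P(W=0 | obs) = 1/6 / 5/18 = 3/5
P(W=1 | obs) = 1/9 / 5/18 = 2/5

P(W = 1 | obs) = 2/5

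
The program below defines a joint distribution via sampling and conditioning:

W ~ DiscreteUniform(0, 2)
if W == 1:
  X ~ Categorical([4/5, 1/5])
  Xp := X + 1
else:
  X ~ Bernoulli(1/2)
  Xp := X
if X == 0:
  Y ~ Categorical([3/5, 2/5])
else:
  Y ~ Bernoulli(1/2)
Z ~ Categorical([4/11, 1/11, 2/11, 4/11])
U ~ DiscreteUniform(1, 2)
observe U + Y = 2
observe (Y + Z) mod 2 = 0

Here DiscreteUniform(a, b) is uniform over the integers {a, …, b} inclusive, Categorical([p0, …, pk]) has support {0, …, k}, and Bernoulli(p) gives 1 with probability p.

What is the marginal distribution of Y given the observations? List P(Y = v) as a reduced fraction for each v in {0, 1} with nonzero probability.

P(Y=0) = 84/139, P(Y=1) = 55/139

Enumerate traces; 24 have nonzero weight after conditioning:
  (W=0, X=0, Y=0, Z=0, U=2) weight 1/55
  (W=0, X=0, Y=0, Z=2, U=2) weight 1/110
  (W=0, X=0, Y=1, Z=1, U=1) weight 1/330
  (W=0, X=0, Y=1, Z=3, U=1) weight 2/165
  (W=0, X=1, Y=0, Z=0, U=2) weight 1/66
  (W=0, X=1, Y=0, Z=2, U=2) weight 1/132
  (W=0, X=1, Y=1, Z=1, U=1) weight 1/264
  (W=0, X=1, Y=1, Z=3, U=1) weight 1/66
  … 16 more
Group by Y:
  weight(Y=0) = 42/275
  weight(Y=1) = 1/10
Total weight = 42/275 + 1/10 = 139/550
P(Y=0 | obs) = 42/275 / 139/550 = 84/139
P(Y=1 | obs) = 1/10 / 139/550 = 55/139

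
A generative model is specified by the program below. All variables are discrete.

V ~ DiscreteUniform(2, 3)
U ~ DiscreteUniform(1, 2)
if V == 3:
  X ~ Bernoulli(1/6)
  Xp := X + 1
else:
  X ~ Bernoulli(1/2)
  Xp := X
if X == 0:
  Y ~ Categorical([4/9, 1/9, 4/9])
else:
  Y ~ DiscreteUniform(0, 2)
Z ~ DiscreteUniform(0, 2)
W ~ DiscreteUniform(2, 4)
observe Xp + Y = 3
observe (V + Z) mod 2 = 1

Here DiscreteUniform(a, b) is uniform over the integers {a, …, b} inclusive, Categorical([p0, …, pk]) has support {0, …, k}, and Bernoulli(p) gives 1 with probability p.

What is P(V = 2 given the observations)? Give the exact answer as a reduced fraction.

P(V = 2 | obs) = 9/55

Enumerate traces; 30 have nonzero weight after conditioning:
  (V=2, U=1, X=1, Y=2, Z=1, W=2) weight 1/216
  (V=2, U=1, X=1, Y=2, Z=1, W=3) weight 1/216
  (V=2, U=1, X=1, Y=2, Z=1, W=4) weight 1/216
  (V=2, U=2, X=1, Y=2, Z=1, W=2) weight 1/216
  (V=2, U=2, X=1, Y=2, Z=1, W=3) weight 1/216
  (V=2, U=2, X=1, Y=2, Z=1, W=4) weight 1/216
  (V=3, U=1, X=0, Y=2, Z=0, W=2) weight 5/486
  (V=3, U=1, X=0, Y=2, Z=0, W=3) weight 5/486
  … 22 more
Group by V:
  weight(V=2) = 1/36
  weight(V=3) = 23/162
Total weight = 1/36 + 23/162 = 55/324
P(V=2 | obs) = 1/36 / 55/324 = 9/55
P(V=3 | obs) = 23/162 / 55/324 = 46/55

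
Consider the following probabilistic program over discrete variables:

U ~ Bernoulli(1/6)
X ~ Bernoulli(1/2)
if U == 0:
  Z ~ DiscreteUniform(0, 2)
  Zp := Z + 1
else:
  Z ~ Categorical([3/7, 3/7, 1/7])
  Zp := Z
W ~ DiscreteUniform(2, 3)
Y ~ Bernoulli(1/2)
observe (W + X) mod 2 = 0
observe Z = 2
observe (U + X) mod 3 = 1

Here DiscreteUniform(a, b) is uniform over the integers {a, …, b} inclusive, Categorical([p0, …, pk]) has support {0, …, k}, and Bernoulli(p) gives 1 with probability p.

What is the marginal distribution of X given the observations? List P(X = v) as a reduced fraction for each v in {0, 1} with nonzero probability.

Enumerate traces; 4 have nonzero weight after conditioning:
  (U=0, X=1, Z=2, W=3, Y=0) weight 5/144
  (U=0, X=1, Z=2, W=3, Y=1) weight 5/144
  (U=1, X=0, Z=2, W=2, Y=0) weight 1/336
  (U=1, X=0, Z=2, W=2, Y=1) weight 1/336
Group by X:
  weight(X=0) = 1/168
  weight(X=1) = 5/72
Total weight = 1/168 + 5/72 = 19/252
P(X=0 | obs) = 1/168 / 19/252 = 3/38
P(X=1 | obs) = 5/72 / 19/252 = 35/38

P(X=0) = 3/38, P(X=1) = 35/38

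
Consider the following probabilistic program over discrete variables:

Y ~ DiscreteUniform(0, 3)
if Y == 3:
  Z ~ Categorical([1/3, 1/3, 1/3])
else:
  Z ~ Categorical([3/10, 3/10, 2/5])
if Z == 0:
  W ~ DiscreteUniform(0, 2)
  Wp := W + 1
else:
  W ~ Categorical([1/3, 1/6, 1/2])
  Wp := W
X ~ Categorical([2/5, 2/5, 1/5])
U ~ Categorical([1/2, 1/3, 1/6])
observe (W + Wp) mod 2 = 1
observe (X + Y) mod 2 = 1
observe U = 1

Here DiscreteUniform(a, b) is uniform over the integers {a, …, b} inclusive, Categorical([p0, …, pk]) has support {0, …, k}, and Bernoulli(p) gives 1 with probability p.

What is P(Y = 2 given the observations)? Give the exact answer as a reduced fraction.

Enumerate traces; 18 have nonzero weight after conditioning:
  (Y=0, Z=0, W=0, X=1, U=1) weight 1/300
  (Y=0, Z=0, W=1, X=1, U=1) weight 1/300
  (Y=0, Z=0, W=2, X=1, U=1) weight 1/300
  (Y=1, Z=0, W=0, X=0, U=1) weight 1/300
  (Y=1, Z=0, W=0, X=2, U=1) weight 1/600
  (Y=1, Z=0, W=1, X=0, U=1) weight 1/300
  (Y=1, Z=0, W=1, X=2, U=1) weight 1/600
  (Y=1, Z=0, W=2, X=0, U=1) weight 1/300
  (Y=2, Z=0, W=0, X=1, U=1) weight 1/300
  (Y=3, Z=0, W=0, X=0, U=1) weight 1/270
  … 8 more
Group by Y:
  weight(Y=0) = 1/100
  weight(Y=1) = 3/200
  weight(Y=2) = 1/100
  weight(Y=3) = 1/60
Total weight = 1/100 + 3/200 + 1/100 + 1/60 = 31/600
P(Y=0 | obs) = 1/100 / 31/600 = 6/31
P(Y=1 | obs) = 3/200 / 31/600 = 9/31
P(Y=2 | obs) = 1/100 / 31/600 = 6/31
P(Y=3 | obs) = 1/60 / 31/600 = 10/31

P(Y = 2 | obs) = 6/31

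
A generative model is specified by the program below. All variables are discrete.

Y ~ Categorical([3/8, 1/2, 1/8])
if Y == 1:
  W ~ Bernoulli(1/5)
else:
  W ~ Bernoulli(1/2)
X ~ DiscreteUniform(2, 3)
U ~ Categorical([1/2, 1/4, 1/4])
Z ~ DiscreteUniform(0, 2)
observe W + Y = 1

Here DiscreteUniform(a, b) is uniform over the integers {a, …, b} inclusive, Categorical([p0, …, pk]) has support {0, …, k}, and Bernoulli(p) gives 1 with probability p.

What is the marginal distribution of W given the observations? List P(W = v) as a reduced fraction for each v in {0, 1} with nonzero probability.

Enumerate traces; 36 have nonzero weight after conditioning:
  (Y=0, W=1, X=2, U=0, Z=0) weight 1/64
  (Y=0, W=1, X=2, U=0, Z=1) weight 1/64
  (Y=0, W=1, X=2, U=0, Z=2) weight 1/64
  (Y=0, W=1, X=2, U=1, Z=0) weight 1/128
  (Y=0, W=1, X=2, U=1, Z=1) weight 1/128
  (Y=0, W=1, X=2, U=1, Z=2) weight 1/128
  (Y=0, W=1, X=2, U=2, Z=0) weight 1/128
  (Y=0, W=1, X=2, U=2, Z=1) weight 1/128
  (Y=1, W=0, X=2, U=0, Z=0) weight 1/30
  … 27 more
Group by W:
  weight(W=0) = 2/5
  weight(W=1) = 3/16
Total weight = 2/5 + 3/16 = 47/80
P(W=0 | obs) = 2/5 / 47/80 = 32/47
P(W=1 | obs) = 3/16 / 47/80 = 15/47

P(W=0) = 32/47, P(W=1) = 15/47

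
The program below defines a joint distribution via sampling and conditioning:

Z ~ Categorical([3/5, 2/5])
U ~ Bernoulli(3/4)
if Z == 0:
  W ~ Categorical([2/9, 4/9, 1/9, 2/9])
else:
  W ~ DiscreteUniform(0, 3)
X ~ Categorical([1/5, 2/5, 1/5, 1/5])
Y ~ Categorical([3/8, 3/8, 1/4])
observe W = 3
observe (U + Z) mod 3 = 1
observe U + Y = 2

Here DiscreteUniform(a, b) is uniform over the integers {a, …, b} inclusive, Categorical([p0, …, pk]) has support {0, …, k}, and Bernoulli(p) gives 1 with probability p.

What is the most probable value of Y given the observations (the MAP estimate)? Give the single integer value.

argmax_v P(Y = v | obs) = 1

Enumerate traces; 8 have nonzero weight after conditioning:
  (Z=0, U=1, W=3, X=0, Y=1) weight 3/400
  (Z=0, U=1, W=3, X=1, Y=1) weight 3/200
  (Z=0, U=1, W=3, X=2, Y=1) weight 3/400
  (Z=0, U=1, W=3, X=3, Y=1) weight 3/400
  (Z=1, U=0, W=3, X=0, Y=2) weight 1/800
  (Z=1, U=0, W=3, X=1, Y=2) weight 1/400
  (Z=1, U=0, W=3, X=2, Y=2) weight 1/800
  (Z=1, U=0, W=3, X=3, Y=2) weight 1/800
Group by Y:
  weight(Y=1) = 3/80
  weight(Y=2) = 1/160
Total weight = 3/80 + 1/160 = 7/160
P(Y=1 | obs) = 3/80 / 7/160 = 6/7
P(Y=2 | obs) = 1/160 / 7/160 = 1/7
argmax = 1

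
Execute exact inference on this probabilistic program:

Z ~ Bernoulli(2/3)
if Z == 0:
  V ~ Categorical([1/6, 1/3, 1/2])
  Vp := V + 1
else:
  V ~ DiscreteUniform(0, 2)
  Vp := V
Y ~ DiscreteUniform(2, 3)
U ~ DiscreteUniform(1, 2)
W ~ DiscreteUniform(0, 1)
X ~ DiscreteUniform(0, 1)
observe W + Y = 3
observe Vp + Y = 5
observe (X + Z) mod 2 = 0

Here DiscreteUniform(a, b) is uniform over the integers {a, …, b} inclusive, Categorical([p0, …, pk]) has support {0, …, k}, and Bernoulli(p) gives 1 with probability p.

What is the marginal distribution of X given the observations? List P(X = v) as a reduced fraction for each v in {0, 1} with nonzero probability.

Enumerate traces; 6 have nonzero weight after conditioning:
  (Z=0, V=1, Y=3, U=1, W=0, X=0) weight 1/144
  (Z=0, V=1, Y=3, U=2, W=0, X=0) weight 1/144
  (Z=0, V=2, Y=2, U=1, W=1, X=0) weight 1/96
  (Z=0, V=2, Y=2, U=2, W=1, X=0) weight 1/96
  (Z=1, V=2, Y=3, U=1, W=0, X=1) weight 1/72
  (Z=1, V=2, Y=3, U=2, W=0, X=1) weight 1/72
Group by X:
  weight(X=0) = 5/144
  weight(X=1) = 1/36
Total weight = 5/144 + 1/36 = 1/16
P(X=0 | obs) = 5/144 / 1/16 = 5/9
P(X=1 | obs) = 1/36 / 1/16 = 4/9

P(X=0) = 5/9, P(X=1) = 4/9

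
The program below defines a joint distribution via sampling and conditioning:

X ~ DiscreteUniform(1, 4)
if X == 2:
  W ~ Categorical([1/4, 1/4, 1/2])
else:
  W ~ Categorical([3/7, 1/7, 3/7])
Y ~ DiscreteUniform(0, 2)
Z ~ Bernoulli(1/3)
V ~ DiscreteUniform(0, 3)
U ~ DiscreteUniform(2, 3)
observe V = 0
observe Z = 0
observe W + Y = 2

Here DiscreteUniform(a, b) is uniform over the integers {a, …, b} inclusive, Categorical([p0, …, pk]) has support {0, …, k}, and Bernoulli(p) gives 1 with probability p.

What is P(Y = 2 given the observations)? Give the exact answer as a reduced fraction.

Enumerate traces; 24 have nonzero weight after conditioning:
  (X=1, W=0, Y=2, Z=0, V=0, U=2) weight 1/336
  (X=1, W=0, Y=2, Z=0, V=0, U=3) weight 1/336
  (X=1, W=1, Y=1, Z=0, V=0, U=2) weight 1/1008
  (X=1, W=1, Y=1, Z=0, V=0, U=3) weight 1/1008
  (X=1, W=2, Y=0, Z=0, V=0, U=2) weight 1/336
  (X=1, W=2, Y=0, Z=0, V=0, U=3) weight 1/336
  (X=2, W=0, Y=2, Z=0, V=0, U=2) weight 1/576
  (X=2, W=0, Y=2, Z=0, V=0, U=3) weight 1/576
  … 16 more
Group by Y:
  weight(Y=0) = 25/1008
  weight(Y=1) = 19/2016
  weight(Y=2) = 43/2016
Total weight = 25/1008 + 19/2016 + 43/2016 = 1/18
P(Y=0 | obs) = 25/1008 / 1/18 = 25/56
P(Y=1 | obs) = 19/2016 / 1/18 = 19/112
P(Y=2 | obs) = 43/2016 / 1/18 = 43/112

P(Y = 2 | obs) = 43/112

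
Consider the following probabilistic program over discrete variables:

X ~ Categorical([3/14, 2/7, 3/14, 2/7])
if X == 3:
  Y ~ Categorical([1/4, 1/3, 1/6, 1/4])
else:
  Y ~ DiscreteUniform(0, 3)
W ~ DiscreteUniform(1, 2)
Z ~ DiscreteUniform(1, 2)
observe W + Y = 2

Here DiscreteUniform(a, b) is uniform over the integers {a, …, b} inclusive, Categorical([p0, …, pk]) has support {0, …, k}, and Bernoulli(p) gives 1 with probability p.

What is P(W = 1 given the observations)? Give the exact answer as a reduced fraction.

P(W = 1 | obs) = 23/44

Enumerate traces; 16 have nonzero weight after conditioning:
  (X=0, Y=0, W=2, Z=1) weight 3/224
  (X=0, Y=0, W=2, Z=2) weight 3/224
  (X=0, Y=1, W=1, Z=1) weight 3/224
  (X=0, Y=1, W=1, Z=2) weight 3/224
  (X=1, Y=0, W=2, Z=1) weight 1/56
  (X=1, Y=0, W=2, Z=2) weight 1/56
  (X=1, Y=1, W=1, Z=1) weight 1/56
  (X=1, Y=1, W=1, Z=2) weight 1/56
  … 8 more
Group by W:
  weight(W=1) = 23/168
  weight(W=2) = 1/8
Total weight = 23/168 + 1/8 = 11/42
P(W=1 | obs) = 23/168 / 11/42 = 23/44
P(W=2 | obs) = 1/8 / 11/42 = 21/44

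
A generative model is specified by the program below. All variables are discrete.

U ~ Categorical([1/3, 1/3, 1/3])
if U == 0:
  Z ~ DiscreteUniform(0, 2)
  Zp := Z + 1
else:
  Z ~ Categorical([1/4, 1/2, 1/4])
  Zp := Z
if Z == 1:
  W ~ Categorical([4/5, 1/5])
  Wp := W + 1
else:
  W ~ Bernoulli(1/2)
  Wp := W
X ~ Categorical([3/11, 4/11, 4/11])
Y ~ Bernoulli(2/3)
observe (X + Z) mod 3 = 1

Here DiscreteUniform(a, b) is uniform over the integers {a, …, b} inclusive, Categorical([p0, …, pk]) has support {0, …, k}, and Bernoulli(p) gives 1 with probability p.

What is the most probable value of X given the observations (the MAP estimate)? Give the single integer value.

Enumerate traces; 36 have nonzero weight after conditioning:
  (U=0, Z=0, W=0, X=1, Y=0) weight 2/297
  (U=0, Z=0, W=0, X=1, Y=1) weight 4/297
  (U=0, Z=0, W=1, X=1, Y=0) weight 2/297
  (U=0, Z=0, W=1, X=1, Y=1) weight 4/297
  (U=0, Z=1, W=0, X=0, Y=0) weight 4/495
  (U=0, Z=1, W=0, X=0, Y=1) weight 8/495
  (U=0, Z=1, W=1, X=0, Y=0) weight 1/495
  (U=0, Z=1, W=1, X=0, Y=1) weight 2/495
  (U=0, Z=2, W=0, X=2, Y=0) weight 2/297
  … 27 more
Group by X:
  weight(X=0) = 4/33
  weight(X=1) = 10/99
  weight(X=2) = 10/99
Total weight = 4/33 + 10/99 + 10/99 = 32/99
P(X=0 | obs) = 4/33 / 32/99 = 3/8
P(X=1 | obs) = 10/99 / 32/99 = 5/16
P(X=2 | obs) = 10/99 / 32/99 = 5/16
argmax = 0

argmax_v P(X = v | obs) = 0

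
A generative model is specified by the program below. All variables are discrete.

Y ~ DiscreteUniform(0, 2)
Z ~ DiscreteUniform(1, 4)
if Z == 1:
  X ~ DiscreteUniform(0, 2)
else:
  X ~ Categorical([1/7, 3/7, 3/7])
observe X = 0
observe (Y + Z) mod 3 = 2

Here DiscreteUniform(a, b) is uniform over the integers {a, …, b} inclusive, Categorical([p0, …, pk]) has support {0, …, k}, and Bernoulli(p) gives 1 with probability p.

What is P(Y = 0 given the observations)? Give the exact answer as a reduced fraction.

Enumerate traces; 4 have nonzero weight after conditioning:
  (Y=0, Z=2, X=0) weight 1/84
  (Y=1, Z=1, X=0) weight 1/36
  (Y=1, Z=4, X=0) weight 1/84
  (Y=2, Z=3, X=0) weight 1/84
Group by Y:
  weight(Y=0) = 1/84
  weight(Y=1) = 5/126
  weight(Y=2) = 1/84
Total weight = 1/84 + 5/126 + 1/84 = 4/63
P(Y=0 | obs) = 1/84 / 4/63 = 3/16
P(Y=1 | obs) = 5/126 / 4/63 = 5/8
P(Y=2 | obs) = 1/84 / 4/63 = 3/16

P(Y = 0 | obs) = 3/16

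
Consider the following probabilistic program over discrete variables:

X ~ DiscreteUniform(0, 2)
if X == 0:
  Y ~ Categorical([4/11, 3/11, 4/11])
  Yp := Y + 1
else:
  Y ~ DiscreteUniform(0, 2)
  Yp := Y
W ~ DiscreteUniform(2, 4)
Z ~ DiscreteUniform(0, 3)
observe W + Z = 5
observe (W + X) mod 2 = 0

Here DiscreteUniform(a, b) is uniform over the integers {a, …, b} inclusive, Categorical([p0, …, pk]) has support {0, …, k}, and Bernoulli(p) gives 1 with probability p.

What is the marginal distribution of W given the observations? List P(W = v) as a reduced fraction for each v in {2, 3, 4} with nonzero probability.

P(W=2) = 2/5, P(W=3) = 1/5, P(W=4) = 2/5

Enumerate traces; 15 have nonzero weight after conditioning:
  (X=0, Y=0, W=2, Z=3) weight 1/99
  (X=0, Y=0, W=4, Z=1) weight 1/99
  (X=0, Y=1, W=2, Z=3) weight 1/132
  (X=0, Y=1, W=4, Z=1) weight 1/132
  (X=0, Y=2, W=2, Z=3) weight 1/99
  (X=0, Y=2, W=4, Z=1) weight 1/99
  (X=1, Y=0, W=3, Z=2) weight 1/108
  (X=1, Y=1, W=3, Z=2) weight 1/108
  … 7 more
Group by W:
  weight(W=2) = 1/18
  weight(W=3) = 1/36
  weight(W=4) = 1/18
Total weight = 1/18 + 1/36 + 1/18 = 5/36
P(W=2 | obs) = 1/18 / 5/36 = 2/5
P(W=3 | obs) = 1/36 / 5/36 = 1/5
P(W=4 | obs) = 1/18 / 5/36 = 2/5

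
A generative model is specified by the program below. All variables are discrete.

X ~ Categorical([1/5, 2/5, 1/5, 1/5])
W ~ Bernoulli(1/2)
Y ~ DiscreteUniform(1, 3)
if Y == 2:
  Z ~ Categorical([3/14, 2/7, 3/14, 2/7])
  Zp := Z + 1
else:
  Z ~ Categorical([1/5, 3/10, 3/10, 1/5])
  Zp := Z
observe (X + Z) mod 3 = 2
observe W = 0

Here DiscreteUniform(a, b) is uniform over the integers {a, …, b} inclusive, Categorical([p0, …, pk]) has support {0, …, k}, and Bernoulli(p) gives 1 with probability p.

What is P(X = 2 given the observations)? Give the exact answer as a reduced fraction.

P(X = 2 | obs) = 13/47

Enumerate traces; 15 have nonzero weight after conditioning:
  (X=0, W=0, Y=1, Z=2) weight 1/100
  (X=0, W=0, Y=2, Z=2) weight 1/140
  (X=0, W=0, Y=3, Z=2) weight 1/100
  (X=1, W=0, Y=1, Z=1) weight 1/50
  (X=1, W=0, Y=2, Z=1) weight 2/105
  (X=1, W=0, Y=3, Z=1) weight 1/50
  (X=2, W=0, Y=1, Z=0) weight 1/150
  (X=2, W=0, Y=1, Z=3) weight 1/150
  (X=3, W=0, Y=1, Z=2) weight 1/100
  … 6 more
Group by X:
  weight(X=0) = 19/700
  weight(X=1) = 31/525
  weight(X=2) = 13/300
  weight(X=3) = 19/700
Total weight = 19/700 + 31/525 + 13/300 + 19/700 = 47/300
P(X=0 | obs) = 19/700 / 47/300 = 57/329
P(X=1 | obs) = 31/525 / 47/300 = 124/329
P(X=2 | obs) = 13/300 / 47/300 = 13/47
P(X=3 | obs) = 19/700 / 47/300 = 57/329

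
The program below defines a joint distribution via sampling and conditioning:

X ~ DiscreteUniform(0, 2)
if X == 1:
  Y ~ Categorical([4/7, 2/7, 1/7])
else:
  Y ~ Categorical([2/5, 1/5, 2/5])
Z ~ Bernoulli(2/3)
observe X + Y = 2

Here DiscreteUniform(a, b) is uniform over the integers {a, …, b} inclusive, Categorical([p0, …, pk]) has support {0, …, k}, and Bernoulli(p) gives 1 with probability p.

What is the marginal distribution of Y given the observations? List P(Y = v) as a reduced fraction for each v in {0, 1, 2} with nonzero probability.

P(Y=0) = 7/19, P(Y=1) = 5/19, P(Y=2) = 7/19

Enumerate traces; 6 have nonzero weight after conditioning:
  (X=0, Y=2, Z=0) weight 2/45
  (X=0, Y=2, Z=1) weight 4/45
  (X=1, Y=1, Z=0) weight 2/63
  (X=1, Y=1, Z=1) weight 4/63
  (X=2, Y=0, Z=0) weight 2/45
  (X=2, Y=0, Z=1) weight 4/45
Group by Y:
  weight(Y=0) = 2/15
  weight(Y=1) = 2/21
  weight(Y=2) = 2/15
Total weight = 2/15 + 2/21 + 2/15 = 38/105
P(Y=0 | obs) = 2/15 / 38/105 = 7/19
P(Y=1 | obs) = 2/21 / 38/105 = 5/19
P(Y=2 | obs) = 2/15 / 38/105 = 7/19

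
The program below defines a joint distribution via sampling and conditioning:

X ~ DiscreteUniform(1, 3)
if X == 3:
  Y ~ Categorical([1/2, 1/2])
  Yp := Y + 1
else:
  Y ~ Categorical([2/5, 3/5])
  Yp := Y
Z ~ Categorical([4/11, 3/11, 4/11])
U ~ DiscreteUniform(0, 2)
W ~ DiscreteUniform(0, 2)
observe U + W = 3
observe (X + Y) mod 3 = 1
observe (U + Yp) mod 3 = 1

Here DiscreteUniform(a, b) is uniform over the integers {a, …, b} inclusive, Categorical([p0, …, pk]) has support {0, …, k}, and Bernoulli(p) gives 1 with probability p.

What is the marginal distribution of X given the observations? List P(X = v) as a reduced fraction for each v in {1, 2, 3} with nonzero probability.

Enumerate traces; 6 have nonzero weight after conditioning:
  (X=1, Y=0, Z=0, U=1, W=2) weight 8/1485
  (X=1, Y=0, Z=1, U=1, W=2) weight 2/495
  (X=1, Y=0, Z=2, U=1, W=2) weight 8/1485
  (X=3, Y=1, Z=0, U=2, W=1) weight 2/297
  (X=3, Y=1, Z=1, U=2, W=1) weight 1/198
  (X=3, Y=1, Z=2, U=2, W=1) weight 2/297
Group by X:
  weight(X=1) = 2/135
  weight(X=3) = 1/54
Total weight = 2/135 + 1/54 = 1/30
P(X=1 | obs) = 2/135 / 1/30 = 4/9
P(X=3 | obs) = 1/54 / 1/30 = 5/9

P(X=1) = 4/9, P(X=3) = 5/9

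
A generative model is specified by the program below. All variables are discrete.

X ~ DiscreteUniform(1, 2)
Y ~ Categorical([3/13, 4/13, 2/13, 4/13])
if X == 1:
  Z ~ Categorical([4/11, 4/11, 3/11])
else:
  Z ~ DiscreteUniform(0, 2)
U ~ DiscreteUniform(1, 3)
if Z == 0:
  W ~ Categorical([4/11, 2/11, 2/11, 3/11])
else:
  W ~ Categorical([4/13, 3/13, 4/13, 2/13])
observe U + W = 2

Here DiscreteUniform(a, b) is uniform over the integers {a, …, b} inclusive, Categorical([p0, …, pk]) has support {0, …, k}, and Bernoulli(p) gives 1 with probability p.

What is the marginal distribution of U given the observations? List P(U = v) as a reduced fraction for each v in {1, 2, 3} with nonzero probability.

Enumerate traces; 48 have nonzero weight after conditioning:
  (X=1, Y=0, Z=0, U=1, W=1) weight 4/1573
  (X=1, Y=0, Z=0, U=2, W=0) weight 8/1573
  (X=1, Y=0, Z=1, U=1, W=1) weight 6/1859
  (X=1, Y=0, Z=1, U=2, W=0) weight 8/1859
  (X=1, Y=0, Z=2, U=1, W=1) weight 9/3718
  (X=1, Y=0, Z=2, U=2, W=0) weight 6/1859
  (X=1, Y=1, Z=0, U=1, W=1) weight 16/4719
  (X=1, Y=1, Z=0, U=2, W=0) weight 32/4719
  … 40 more
Group by U:
  weight(U=1) = 2017/28314
  weight(U=2) = 1544/14157
Total weight = 2017/28314 + 1544/14157 = 5105/28314
P(U=1 | obs) = 2017/28314 / 5105/28314 = 2017/5105
P(U=2 | obs) = 1544/14157 / 5105/28314 = 3088/5105

P(U=1) = 2017/5105, P(U=2) = 3088/5105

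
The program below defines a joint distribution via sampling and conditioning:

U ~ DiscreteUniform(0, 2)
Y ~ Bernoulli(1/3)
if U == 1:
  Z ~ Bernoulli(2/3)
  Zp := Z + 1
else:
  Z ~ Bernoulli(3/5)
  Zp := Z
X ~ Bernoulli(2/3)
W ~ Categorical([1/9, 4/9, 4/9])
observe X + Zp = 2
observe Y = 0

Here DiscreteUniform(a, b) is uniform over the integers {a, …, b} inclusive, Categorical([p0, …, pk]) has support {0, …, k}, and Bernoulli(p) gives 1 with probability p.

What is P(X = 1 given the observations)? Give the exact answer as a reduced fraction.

Enumerate traces; 12 have nonzero weight after conditioning:
  (U=0, Y=0, Z=1, X=1, W=0) weight 4/405
  (U=0, Y=0, Z=1, X=1, W=1) weight 16/405
  (U=0, Y=0, Z=1, X=1, W=2) weight 16/405
  (U=1, Y=0, Z=0, X=1, W=0) weight 4/729
  (U=1, Y=0, Z=0, X=1, W=1) weight 16/729
  (U=1, Y=0, Z=0, X=1, W=2) weight 16/729
  (U=1, Y=0, Z=1, X=0, W=0) weight 4/729
  (U=1, Y=0, Z=1, X=0, W=1) weight 16/729
  … 4 more
Group by X:
  weight(X=0) = 4/81
  weight(X=1) = 92/405
Total weight = 4/81 + 92/405 = 112/405
P(X=0 | obs) = 4/81 / 112/405 = 5/28
P(X=1 | obs) = 92/405 / 112/405 = 23/28

P(X = 1 | obs) = 23/28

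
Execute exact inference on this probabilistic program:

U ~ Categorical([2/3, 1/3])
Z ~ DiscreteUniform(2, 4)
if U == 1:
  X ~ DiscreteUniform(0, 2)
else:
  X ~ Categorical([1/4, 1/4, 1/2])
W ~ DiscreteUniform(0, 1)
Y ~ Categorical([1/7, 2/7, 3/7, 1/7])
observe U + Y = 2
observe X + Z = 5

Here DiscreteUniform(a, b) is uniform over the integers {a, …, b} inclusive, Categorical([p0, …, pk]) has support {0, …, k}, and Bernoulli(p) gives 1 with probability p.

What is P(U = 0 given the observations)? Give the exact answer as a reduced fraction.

P(U = 0 | obs) = 27/35

Enumerate traces; 8 have nonzero weight after conditioning:
  (U=0, Z=3, X=2, W=0, Y=2) weight 1/42
  (U=0, Z=3, X=2, W=1, Y=2) weight 1/42
  (U=0, Z=4, X=1, W=0, Y=2) weight 1/84
  (U=0, Z=4, X=1, W=1, Y=2) weight 1/84
  (U=1, Z=3, X=2, W=0, Y=1) weight 1/189
  (U=1, Z=3, X=2, W=1, Y=1) weight 1/189
  (U=1, Z=4, X=1, W=0, Y=1) weight 1/189
  (U=1, Z=4, X=1, W=1, Y=1) weight 1/189
Group by U:
  weight(U=0) = 1/14
  weight(U=1) = 4/189
Total weight = 1/14 + 4/189 = 5/54
P(U=0 | obs) = 1/14 / 5/54 = 27/35
P(U=1 | obs) = 4/189 / 5/54 = 8/35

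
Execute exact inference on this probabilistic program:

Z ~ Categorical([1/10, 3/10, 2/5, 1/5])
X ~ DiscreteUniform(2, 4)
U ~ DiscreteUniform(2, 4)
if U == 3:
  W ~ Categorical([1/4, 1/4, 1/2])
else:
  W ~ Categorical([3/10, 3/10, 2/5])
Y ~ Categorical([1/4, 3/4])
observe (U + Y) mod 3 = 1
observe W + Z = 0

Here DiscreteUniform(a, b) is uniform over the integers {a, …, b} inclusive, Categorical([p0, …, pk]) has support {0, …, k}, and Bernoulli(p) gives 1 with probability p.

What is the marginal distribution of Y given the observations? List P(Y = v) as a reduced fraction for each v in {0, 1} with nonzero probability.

Enumerate traces; 6 have nonzero weight after conditioning:
  (Z=0, X=2, U=3, W=0, Y=1) weight 1/480
  (Z=0, X=2, U=4, W=0, Y=0) weight 1/1200
  (Z=0, X=3, U=3, W=0, Y=1) weight 1/480
  (Z=0, X=3, U=4, W=0, Y=0) weight 1/1200
  (Z=0, X=4, U=3, W=0, Y=1) weight 1/480
  (Z=0, X=4, U=4, W=0, Y=0) weight 1/1200
Group by Y:
  weight(Y=0) = 1/400
  weight(Y=1) = 1/160
Total weight = 1/400 + 1/160 = 7/800
P(Y=0 | obs) = 1/400 / 7/800 = 2/7
P(Y=1 | obs) = 1/160 / 7/800 = 5/7

P(Y=0) = 2/7, P(Y=1) = 5/7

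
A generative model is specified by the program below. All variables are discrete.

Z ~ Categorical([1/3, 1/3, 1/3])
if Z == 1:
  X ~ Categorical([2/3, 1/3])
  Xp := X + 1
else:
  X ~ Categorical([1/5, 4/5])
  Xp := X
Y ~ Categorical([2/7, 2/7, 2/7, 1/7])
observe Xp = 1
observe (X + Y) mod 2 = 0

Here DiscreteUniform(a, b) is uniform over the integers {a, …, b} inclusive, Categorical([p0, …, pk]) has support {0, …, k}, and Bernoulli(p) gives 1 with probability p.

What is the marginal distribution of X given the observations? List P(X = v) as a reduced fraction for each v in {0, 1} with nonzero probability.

P(X=0) = 5/14, P(X=1) = 9/14

Enumerate traces; 6 have nonzero weight after conditioning:
  (Z=0, X=1, Y=1) weight 8/105
  (Z=0, X=1, Y=3) weight 4/105
  (Z=1, X=0, Y=0) weight 4/63
  (Z=1, X=0, Y=2) weight 4/63
  (Z=2, X=1, Y=1) weight 8/105
  (Z=2, X=1, Y=3) weight 4/105
Group by X:
  weight(X=0) = 8/63
  weight(X=1) = 8/35
Total weight = 8/63 + 8/35 = 16/45
P(X=0 | obs) = 8/63 / 16/45 = 5/14
P(X=1 | obs) = 8/35 / 16/45 = 9/14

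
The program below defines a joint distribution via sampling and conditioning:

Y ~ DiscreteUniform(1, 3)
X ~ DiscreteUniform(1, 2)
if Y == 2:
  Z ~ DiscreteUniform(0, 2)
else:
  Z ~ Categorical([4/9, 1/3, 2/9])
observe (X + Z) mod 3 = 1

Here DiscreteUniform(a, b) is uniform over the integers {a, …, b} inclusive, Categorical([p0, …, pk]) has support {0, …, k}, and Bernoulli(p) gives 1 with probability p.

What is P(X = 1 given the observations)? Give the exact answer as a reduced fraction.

Enumerate traces; 6 have nonzero weight after conditioning:
  (Y=1, X=1, Z=0) weight 2/27
  (Y=1, X=2, Z=2) weight 1/27
  (Y=2, X=1, Z=0) weight 1/18
  (Y=2, X=2, Z=2) weight 1/18
  (Y=3, X=1, Z=0) weight 2/27
  (Y=3, X=2, Z=2) weight 1/27
Group by X:
  weight(X=1) = 11/54
  weight(X=2) = 7/54
Total weight = 11/54 + 7/54 = 1/3
P(X=1 | obs) = 11/54 / 1/3 = 11/18
P(X=2 | obs) = 7/54 / 1/3 = 7/18

P(X = 1 | obs) = 11/18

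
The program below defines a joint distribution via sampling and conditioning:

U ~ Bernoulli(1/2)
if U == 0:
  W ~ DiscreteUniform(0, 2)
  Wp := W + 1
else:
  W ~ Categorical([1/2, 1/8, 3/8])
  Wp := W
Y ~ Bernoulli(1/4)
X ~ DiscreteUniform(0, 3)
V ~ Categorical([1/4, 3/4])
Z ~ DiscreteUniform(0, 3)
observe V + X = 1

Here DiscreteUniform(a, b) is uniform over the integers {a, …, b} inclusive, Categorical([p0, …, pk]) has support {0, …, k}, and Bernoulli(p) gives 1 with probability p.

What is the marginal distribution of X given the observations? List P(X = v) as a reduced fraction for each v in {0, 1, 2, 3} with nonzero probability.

Enumerate traces; 96 have nonzero weight after conditioning:
  (U=0, W=0, Y=0, X=0, V=1, Z=0) weight 3/512
  (U=0, W=0, Y=0, X=0, V=1, Z=1) weight 3/512
  (U=0, W=0, Y=0, X=0, V=1, Z=2) weight 3/512
  (U=0, W=0, Y=0, X=0, V=1, Z=3) weight 3/512
  (U=0, W=0, Y=0, X=1, V=0, Z=0) weight 1/512
  (U=0, W=0, Y=0, X=1, V=0, Z=1) weight 1/512
  (U=0, W=0, Y=0, X=1, V=0, Z=2) weight 1/512
  (U=0, W=0, Y=0, X=1, V=0, Z=3) weight 1/512
  … 88 more
Group by X:
  weight(X=0) = 3/16
  weight(X=1) = 1/16
Total weight = 3/16 + 1/16 = 1/4
P(X=0 | obs) = 3/16 / 1/4 = 3/4
P(X=1 | obs) = 1/16 / 1/4 = 1/4

P(X=0) = 3/4, P(X=1) = 1/4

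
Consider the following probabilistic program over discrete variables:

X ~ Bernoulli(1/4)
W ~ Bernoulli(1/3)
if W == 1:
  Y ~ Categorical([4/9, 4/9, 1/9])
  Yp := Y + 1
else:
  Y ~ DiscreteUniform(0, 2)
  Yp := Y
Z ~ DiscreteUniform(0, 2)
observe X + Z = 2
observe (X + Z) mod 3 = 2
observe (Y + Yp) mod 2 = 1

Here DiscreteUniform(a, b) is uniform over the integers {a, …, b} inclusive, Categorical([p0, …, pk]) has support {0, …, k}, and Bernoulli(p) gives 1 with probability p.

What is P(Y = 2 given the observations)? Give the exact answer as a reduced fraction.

P(Y = 2 | obs) = 1/9

Enumerate traces; 6 have nonzero weight after conditioning:
  (X=0, W=1, Y=0, Z=2) weight 1/27
  (X=0, W=1, Y=1, Z=2) weight 1/27
  (X=0, W=1, Y=2, Z=2) weight 1/108
  (X=1, W=1, Y=0, Z=1) weight 1/81
  (X=1, W=1, Y=1, Z=1) weight 1/81
  (X=1, W=1, Y=2, Z=1) weight 1/324
Group by Y:
  weight(Y=0) = 4/81
  weight(Y=1) = 4/81
  weight(Y=2) = 1/81
Total weight = 4/81 + 4/81 + 1/81 = 1/9
P(Y=0 | obs) = 4/81 / 1/9 = 4/9
P(Y=1 | obs) = 4/81 / 1/9 = 4/9
P(Y=2 | obs) = 1/81 / 1/9 = 1/9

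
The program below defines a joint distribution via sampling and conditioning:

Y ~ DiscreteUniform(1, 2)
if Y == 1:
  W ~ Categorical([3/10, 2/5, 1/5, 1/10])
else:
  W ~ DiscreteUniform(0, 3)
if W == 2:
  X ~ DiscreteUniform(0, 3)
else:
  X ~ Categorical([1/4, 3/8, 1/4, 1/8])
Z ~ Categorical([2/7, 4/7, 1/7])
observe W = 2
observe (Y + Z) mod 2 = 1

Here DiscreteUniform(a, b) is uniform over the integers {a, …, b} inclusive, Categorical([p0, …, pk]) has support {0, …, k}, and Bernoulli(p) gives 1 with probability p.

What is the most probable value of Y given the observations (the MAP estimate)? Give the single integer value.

Enumerate traces; 12 have nonzero weight after conditioning:
  (Y=1, W=2, X=0, Z=0) weight 1/140
  (Y=1, W=2, X=0, Z=2) weight 1/280
  (Y=1, W=2, X=1, Z=0) weight 1/140
  (Y=1, W=2, X=1, Z=2) weight 1/280
  (Y=1, W=2, X=2, Z=0) weight 1/140
  (Y=1, W=2, X=2, Z=2) weight 1/280
  (Y=1, W=2, X=3, Z=0) weight 1/140
  (Y=1, W=2, X=3, Z=2) weight 1/280
  (Y=2, W=2, X=0, Z=1) weight 1/56
  … 3 more
Group by Y:
  weight(Y=1) = 3/70
  weight(Y=2) = 1/14
Total weight = 3/70 + 1/14 = 4/35
P(Y=1 | obs) = 3/70 / 4/35 = 3/8
P(Y=2 | obs) = 1/14 / 4/35 = 5/8
argmax = 2

argmax_v P(Y = v | obs) = 2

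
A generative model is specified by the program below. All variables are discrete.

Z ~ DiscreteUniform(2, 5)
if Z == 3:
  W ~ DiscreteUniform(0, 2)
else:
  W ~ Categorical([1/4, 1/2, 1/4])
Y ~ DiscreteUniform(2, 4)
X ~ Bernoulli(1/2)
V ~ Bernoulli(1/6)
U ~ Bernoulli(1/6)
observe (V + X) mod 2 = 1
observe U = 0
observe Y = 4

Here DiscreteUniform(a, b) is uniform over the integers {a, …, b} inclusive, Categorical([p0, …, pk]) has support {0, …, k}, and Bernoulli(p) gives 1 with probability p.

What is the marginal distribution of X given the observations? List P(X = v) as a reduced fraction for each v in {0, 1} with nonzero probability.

P(X=0) = 1/6, P(X=1) = 5/6

Enumerate traces; 24 have nonzero weight after conditioning:
  (Z=2, W=0, Y=4, X=0, V=1, U=0) weight 5/3456
  (Z=2, W=0, Y=4, X=1, V=0, U=0) weight 25/3456
  (Z=2, W=1, Y=4, X=0, V=1, U=0) weight 5/1728
  (Z=2, W=1, Y=4, X=1, V=0, U=0) weight 25/1728
  (Z=2, W=2, Y=4, X=0, V=1, U=0) weight 5/3456
  (Z=2, W=2, Y=4, X=1, V=0, U=0) weight 25/3456
  (Z=3, W=0, Y=4, X=0, V=1, U=0) weight 5/2592
  (Z=3, W=0, Y=4, X=1, V=0, U=0) weight 25/2592
  … 16 more
Group by X:
  weight(X=0) = 5/216
  weight(X=1) = 25/216
Total weight = 5/216 + 25/216 = 5/36
P(X=0 | obs) = 5/216 / 5/36 = 1/6
P(X=1 | obs) = 25/216 / 5/36 = 5/6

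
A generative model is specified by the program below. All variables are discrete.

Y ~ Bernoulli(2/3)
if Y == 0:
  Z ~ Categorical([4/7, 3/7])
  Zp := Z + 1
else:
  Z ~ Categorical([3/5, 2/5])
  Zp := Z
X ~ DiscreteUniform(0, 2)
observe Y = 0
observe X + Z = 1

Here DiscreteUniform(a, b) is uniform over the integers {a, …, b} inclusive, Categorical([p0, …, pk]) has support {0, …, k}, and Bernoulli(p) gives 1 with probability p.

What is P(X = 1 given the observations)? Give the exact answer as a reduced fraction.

Enumerate traces; 2 have nonzero weight after conditioning:
  (Y=0, Z=0, X=1) weight 4/63
  (Y=0, Z=1, X=0) weight 1/21
Group by X:
  weight(X=0) = 1/21
  weight(X=1) = 4/63
Total weight = 1/21 + 4/63 = 1/9
P(X=0 | obs) = 1/21 / 1/9 = 3/7
P(X=1 | obs) = 4/63 / 1/9 = 4/7

P(X = 1 | obs) = 4/7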